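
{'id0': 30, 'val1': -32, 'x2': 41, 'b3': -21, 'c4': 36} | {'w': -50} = {'id0': 30, 'val1': -32, 'x2': 41, 'b3': -21, 'c4': 36, 'w': -50}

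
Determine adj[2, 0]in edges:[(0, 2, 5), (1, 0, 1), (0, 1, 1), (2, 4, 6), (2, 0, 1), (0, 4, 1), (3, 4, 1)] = 1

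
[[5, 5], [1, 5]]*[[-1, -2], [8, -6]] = [[35, -40], [39, -32]]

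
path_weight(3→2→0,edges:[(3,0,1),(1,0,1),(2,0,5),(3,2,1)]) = w(3→2)=1 + w(2→0)=5
= 6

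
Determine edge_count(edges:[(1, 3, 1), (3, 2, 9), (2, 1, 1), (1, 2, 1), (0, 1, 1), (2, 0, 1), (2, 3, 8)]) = 7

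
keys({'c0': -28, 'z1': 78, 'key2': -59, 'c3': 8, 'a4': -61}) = ['c0', 'z1', 'key2', 'c3', 'a4']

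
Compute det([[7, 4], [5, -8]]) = -76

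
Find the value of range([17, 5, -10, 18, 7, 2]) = 28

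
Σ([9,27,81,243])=9 + 27 + 81 + 243
= 360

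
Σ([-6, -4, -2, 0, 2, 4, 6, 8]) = (-6) + (-4) + (-2) + 0 + 2 + 4 + 6 + 8
= 8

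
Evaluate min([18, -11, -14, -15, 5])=-15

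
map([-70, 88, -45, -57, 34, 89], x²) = [4900, 7744, 2025, 3249, 1156, 7921]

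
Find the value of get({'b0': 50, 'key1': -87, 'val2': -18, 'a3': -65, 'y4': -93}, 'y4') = -93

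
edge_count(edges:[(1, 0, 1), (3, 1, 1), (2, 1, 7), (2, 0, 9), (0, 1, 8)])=5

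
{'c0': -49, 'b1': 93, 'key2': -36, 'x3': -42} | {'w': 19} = {'c0': -49, 'b1': 93, 'key2': -36, 'x3': -42, 'w': 19}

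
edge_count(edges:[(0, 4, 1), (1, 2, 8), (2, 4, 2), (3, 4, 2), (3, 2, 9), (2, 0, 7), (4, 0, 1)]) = 7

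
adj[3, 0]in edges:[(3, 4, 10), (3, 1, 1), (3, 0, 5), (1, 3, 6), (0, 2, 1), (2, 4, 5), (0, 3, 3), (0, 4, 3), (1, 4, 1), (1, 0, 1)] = 5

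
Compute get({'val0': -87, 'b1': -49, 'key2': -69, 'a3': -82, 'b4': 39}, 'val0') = -87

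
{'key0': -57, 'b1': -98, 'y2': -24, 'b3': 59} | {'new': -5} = {'key0': -57, 'b1': -98, 'y2': -24, 'b3': 59, 'new': -5}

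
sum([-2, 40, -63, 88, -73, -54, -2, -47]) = -113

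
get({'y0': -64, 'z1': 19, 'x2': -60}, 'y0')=-64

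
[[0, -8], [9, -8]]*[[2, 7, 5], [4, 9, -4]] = C[0][0] = (0)*(2) + (-8)*(4) = -32
C[0][1] = (0)*(7) + (-8)*(9) = -72
C[0][2] = (0)*(5) + (-8)*(-4) = 32
C[1][0] = (9)*(2) + (-8)*(4) = -14
C[1][1] = (9)*(7) + (-8)*(9) = -9
C[1][2] = (9)*(5) + (-8)*(-4) = 77
= [[-32, -72, 32], [-14, -9, 77]]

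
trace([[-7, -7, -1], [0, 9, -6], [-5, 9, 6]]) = diagonal: (-7) + 9 + 6
= 8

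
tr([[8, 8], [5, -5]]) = 3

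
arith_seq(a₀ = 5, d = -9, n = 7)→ a_0 = 5 + 0*-9 = 5
a_1 = 5 + 1*-9 = -4
a_2 = 5 + 2*-9 = -13
...
= [5, -4, -13, -22, -31, -40, -49]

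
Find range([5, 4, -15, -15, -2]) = 20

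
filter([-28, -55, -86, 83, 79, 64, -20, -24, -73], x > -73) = [-28, -55, 83, 79, 64, -20, -24]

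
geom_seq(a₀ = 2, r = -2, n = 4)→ a_0 = 2*(-2)^0 = 2
a_1 = 2*(-2)^1 = -4
a_2 = 2*(-2)^2 = 8
...
= [2, -4, 8, -16]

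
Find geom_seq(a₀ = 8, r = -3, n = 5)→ a_0 = 8*(-3)^0 = 8
a_1 = 8*(-3)^1 = -24
a_2 = 8*(-3)^2 = 72
...
= [8, -24, 72, -216, 648]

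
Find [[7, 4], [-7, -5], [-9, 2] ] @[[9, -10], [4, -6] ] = C[0][0] = (7)*(9) + (4)*(4) = 79
C[0][1] = (7)*(-10) + (4)*(-6) = -94
C[1][0] = (-7)*(9) + (-5)*(4) = -83
C[1][1] = (-7)*(-10) + (-5)*(-6) = 100
C[2][0] = (-9)*(9) + (2)*(4) = -73
C[2][1] = (-9)*(-10) + (2)*(-6) = 78
= [[79, -94], [-83, 100], [-73, 78]]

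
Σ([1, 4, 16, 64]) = 1 + 4 + 16 + 64
= 85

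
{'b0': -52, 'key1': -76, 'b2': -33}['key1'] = -76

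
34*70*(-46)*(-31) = 3393880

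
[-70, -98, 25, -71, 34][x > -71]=[-70, 25, 34]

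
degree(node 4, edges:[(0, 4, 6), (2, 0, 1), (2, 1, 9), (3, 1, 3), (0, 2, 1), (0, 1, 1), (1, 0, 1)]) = 1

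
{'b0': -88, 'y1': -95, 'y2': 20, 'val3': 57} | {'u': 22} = {'b0': -88, 'y1': -95, 'y2': 20, 'val3': 57, 'u': 22}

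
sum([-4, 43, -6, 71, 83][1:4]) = 108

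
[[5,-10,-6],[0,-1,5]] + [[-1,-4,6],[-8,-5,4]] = [[4, -14, 0], [-8, -6, 9]]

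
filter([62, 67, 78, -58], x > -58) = [62, 67, 78]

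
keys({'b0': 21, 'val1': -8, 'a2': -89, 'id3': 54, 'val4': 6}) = ['b0', 'val1', 'a2', 'id3', 'val4']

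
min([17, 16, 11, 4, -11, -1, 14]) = -11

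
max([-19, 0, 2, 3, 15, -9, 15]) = 15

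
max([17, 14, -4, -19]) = 17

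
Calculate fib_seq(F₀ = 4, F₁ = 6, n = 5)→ [4, 6, 10, 16, 26]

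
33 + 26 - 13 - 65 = -19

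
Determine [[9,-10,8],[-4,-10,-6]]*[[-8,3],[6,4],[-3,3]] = C[0][0] = (9)*(-8) + (-10)*(6) + (8)*(-3) = -156
C[0][1] = (9)*(3) + (-10)*(4) + (8)*(3) = 11
C[1][0] = (-4)*(-8) + (-10)*(6) + (-6)*(-3) = -10
C[1][1] = (-4)*(3) + (-10)*(4) + (-6)*(3) = -70
= [[-156, 11], [-10, -70]]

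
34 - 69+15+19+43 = 42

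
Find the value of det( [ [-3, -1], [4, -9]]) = 31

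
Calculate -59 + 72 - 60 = -47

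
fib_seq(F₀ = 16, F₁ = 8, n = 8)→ [16, 8, 24, 32, 56, 88, 144, 232]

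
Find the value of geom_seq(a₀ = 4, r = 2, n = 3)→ [4, 8, 16]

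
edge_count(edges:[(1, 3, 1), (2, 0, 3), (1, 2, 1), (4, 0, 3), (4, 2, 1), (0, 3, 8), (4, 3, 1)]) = 7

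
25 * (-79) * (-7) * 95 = 1313375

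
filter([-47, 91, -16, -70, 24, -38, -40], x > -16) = keep x where x > -16: -47✗, 91✓, -16✗, -70✗, 24✓, -38✗, -40✗
= [91, 24]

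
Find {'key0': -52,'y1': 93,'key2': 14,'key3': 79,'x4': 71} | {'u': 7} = {'key0': -52, 'y1': 93, 'key2': 14, 'key3': 79, 'x4': 71, 'u': 7}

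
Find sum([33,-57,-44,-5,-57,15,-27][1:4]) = slice → [-57, -44, -5]
(-57) + (-44) + (-5)
= -106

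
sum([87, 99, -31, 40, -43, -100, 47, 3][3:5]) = slice → [40, -43]
40 + (-43)
= -3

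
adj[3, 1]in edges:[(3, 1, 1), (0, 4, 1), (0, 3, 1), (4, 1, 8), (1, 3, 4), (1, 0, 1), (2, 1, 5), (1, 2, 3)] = 1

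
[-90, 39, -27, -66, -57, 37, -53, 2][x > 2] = keep x where x > 2: -90✗, 39✓, -27✗, -66✗, -57✗, 37✓, -53✗, 2✗
= [39, 37]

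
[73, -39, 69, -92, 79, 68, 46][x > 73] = keep x where x > 73: 73✗, -39✗, 69✗, -92✗, 79✓, 68✗, 46✗
= [79]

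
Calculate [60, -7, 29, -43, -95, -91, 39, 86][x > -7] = [60, 29, 39, 86]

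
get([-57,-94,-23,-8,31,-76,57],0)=-57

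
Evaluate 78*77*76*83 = 37885848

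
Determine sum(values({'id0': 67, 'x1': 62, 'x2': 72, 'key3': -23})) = 178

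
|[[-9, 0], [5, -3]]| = (-9)*(-3) - (0)*(5)
= 27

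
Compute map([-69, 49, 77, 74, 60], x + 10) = [-59, 59, 87, 84, 70]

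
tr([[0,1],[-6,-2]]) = -2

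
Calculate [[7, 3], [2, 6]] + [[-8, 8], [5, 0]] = [[-1, 11], [7, 6]]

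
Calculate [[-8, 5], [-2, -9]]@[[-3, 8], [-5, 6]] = [[-1, -34], [51, -70]]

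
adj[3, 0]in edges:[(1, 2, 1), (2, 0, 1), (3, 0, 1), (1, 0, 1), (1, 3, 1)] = 1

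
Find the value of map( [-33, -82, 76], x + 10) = [-23, -72, 86]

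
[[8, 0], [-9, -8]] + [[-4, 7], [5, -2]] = [[4, 7], [-4, -10]]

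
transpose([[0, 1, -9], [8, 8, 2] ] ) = [[0, 8], [1, 8], [-9, 2]]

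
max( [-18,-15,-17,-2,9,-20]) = 9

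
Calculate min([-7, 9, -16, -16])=-16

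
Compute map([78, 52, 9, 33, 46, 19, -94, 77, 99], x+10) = 78+10=88, 52+10=62, 9+10=19, 33+10=43, 46+10=56, 19+10=29, -94+10=-84, 77+10=87, 99+10=109
= [88, 62, 19, 43, 56, 29, -84, 87, 109]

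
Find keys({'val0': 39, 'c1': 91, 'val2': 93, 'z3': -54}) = ['val0', 'c1', 'val2', 'z3']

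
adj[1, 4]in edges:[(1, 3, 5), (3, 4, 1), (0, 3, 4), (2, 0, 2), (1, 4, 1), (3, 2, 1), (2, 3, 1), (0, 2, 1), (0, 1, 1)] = 1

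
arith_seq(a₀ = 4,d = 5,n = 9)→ a_0 = 4 + 0*5 = 4
a_1 = 4 + 1*5 = 9
a_2 = 4 + 2*5 = 14
...
= [4, 9, 14, 19, 24, 29, 34, 39, 44]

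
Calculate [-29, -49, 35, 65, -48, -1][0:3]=[-29, -49, 35]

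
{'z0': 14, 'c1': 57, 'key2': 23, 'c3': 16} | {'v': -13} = {'z0': 14, 'c1': 57, 'key2': 23, 'c3': 16, 'v': -13}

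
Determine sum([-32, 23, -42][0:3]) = slice → [-32, 23, -42]
(-32) + 23 + (-42)
= -51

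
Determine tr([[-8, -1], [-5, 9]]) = 1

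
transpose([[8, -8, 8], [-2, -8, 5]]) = [[8, -2], [-8, -8], [8, 5]]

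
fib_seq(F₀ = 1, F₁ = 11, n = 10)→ [1, 11, 12, 23, 35, 58, 93, 151, 244, 395]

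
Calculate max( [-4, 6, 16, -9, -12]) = 16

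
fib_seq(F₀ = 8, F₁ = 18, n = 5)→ [8, 18, 26, 44, 70]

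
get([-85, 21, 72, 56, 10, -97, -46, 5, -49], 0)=-85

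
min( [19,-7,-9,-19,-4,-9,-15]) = -19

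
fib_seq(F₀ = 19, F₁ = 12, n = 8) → F_2 = F_1 + F_0 = 31
F_3 = F_2 + F_1 = 43
F_4 = F_3 + F_2 = 74
...
= [19, 12, 31, 43, 74, 117, 191, 308]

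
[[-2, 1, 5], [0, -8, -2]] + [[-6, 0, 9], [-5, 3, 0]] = [[-8, 1, 14], [-5, -5, -2]]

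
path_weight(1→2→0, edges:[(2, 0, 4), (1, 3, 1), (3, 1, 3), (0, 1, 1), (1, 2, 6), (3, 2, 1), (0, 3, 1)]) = 10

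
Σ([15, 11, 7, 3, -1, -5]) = 30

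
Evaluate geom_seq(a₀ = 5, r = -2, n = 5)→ a_0 = 5*(-2)^0 = 5
a_1 = 5*(-2)^1 = -10
a_2 = 5*(-2)^2 = 20
...
= [5, -10, 20, -40, 80]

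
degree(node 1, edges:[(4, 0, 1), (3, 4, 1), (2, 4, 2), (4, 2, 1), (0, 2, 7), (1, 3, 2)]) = 1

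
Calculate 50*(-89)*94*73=-30535900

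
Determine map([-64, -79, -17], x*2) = -64*2=-128, -79*2=-158, -17*2=-34
= [-128, -158, -34]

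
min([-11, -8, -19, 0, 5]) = -19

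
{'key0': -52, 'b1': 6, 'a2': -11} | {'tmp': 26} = {'key0': -52, 'b1': 6, 'a2': -11, 'tmp': 26}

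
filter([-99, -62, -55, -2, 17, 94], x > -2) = keep x where x > -2: -99✗, -62✗, -55✗, -2✗, 17✓, 94✓
= [17, 94]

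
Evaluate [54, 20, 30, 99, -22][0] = 54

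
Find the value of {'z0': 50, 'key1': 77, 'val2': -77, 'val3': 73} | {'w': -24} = {'z0': 50, 'key1': 77, 'val2': -77, 'val3': 73, 'w': -24}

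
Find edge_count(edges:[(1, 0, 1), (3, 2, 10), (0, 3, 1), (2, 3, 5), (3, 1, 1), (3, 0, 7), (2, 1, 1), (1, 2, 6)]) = 8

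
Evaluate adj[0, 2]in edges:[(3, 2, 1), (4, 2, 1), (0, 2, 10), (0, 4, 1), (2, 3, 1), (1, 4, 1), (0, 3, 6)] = 10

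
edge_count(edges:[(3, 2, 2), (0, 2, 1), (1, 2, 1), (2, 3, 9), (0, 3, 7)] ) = 5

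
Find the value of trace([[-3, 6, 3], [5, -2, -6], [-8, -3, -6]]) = -11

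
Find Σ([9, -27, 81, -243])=-180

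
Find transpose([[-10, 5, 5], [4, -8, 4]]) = [[-10, 4], [5, -8], [5, 4]]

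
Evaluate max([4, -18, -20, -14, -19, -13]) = 4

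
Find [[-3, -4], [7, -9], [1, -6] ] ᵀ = [[-3, 7, 1], [-4, -9, -6]]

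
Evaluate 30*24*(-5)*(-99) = 356400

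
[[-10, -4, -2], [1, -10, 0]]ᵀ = [[-10, 1], [-4, -10], [-2, 0]]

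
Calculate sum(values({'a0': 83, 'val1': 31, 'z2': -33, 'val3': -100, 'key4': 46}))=27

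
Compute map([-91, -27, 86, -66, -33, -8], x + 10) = [-81, -17, 96, -56, -23, 2]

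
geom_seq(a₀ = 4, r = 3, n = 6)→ [4, 12, 36, 108, 324, 972]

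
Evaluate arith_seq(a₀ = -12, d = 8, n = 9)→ [-12, -4, 4, 12, 20, 28, 36, 44, 52]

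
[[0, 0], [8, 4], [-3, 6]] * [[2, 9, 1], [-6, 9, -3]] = [[0, 0, 0], [-8, 108, -4], [-42, 27, -21]]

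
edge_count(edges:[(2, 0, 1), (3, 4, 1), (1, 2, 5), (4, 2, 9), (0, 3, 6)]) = 5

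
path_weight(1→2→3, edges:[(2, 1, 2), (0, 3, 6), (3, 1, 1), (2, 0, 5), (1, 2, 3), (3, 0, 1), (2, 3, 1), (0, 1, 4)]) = 4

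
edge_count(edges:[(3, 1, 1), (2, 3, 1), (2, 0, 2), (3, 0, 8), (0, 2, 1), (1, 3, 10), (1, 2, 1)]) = 7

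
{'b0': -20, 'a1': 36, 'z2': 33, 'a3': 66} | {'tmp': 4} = {'b0': -20, 'a1': 36, 'z2': 33, 'a3': 66, 'tmp': 4}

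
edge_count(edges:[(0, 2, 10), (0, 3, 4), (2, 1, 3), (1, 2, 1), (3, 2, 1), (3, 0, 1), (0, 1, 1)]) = 7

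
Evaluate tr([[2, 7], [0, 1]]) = diagonal: 2 + 1
= 3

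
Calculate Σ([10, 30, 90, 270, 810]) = 10 + 30 + 90 + 270 + 810
= 1210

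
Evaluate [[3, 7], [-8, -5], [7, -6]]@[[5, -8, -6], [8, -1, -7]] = C[0][0] = (3)*(5) + (7)*(8) = 71
C[0][1] = (3)*(-8) + (7)*(-1) = -31
C[0][2] = (3)*(-6) + (7)*(-7) = -67
C[1][0] = (-8)*(5) + (-5)*(8) = -80
C[1][1] = (-8)*(-8) + (-5)*(-1) = 69
C[1][2] = (-8)*(-6) + (-5)*(-7) = 83
... (3 more cells)
= [[71, -31, -67], [-80, 69, 83], [-13, -50, 0]]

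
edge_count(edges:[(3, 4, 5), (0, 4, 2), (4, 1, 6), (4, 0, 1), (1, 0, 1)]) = 5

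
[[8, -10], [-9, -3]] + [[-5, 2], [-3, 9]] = [[3, -8], [-12, 6]]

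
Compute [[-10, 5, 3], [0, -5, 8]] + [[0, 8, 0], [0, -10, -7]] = [[-10, 13, 3], [0, -15, 1]]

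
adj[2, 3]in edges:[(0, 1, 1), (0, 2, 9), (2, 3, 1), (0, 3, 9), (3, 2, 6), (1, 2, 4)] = 1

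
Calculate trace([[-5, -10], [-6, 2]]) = -3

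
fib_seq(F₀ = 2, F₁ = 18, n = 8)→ [2, 18, 20, 38, 58, 96, 154, 250]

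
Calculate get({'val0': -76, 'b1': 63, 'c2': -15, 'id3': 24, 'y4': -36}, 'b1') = 63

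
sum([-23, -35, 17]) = -41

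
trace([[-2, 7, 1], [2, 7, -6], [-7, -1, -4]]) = 1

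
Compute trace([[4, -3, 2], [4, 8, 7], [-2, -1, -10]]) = diagonal: 4 + 8 + (-10)
= 2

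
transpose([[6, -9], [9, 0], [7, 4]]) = [[6, 9, 7], [-9, 0, 4]]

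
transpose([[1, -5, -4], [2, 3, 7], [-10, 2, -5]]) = [[1, 2, -10], [-5, 3, 2], [-4, 7, -5]]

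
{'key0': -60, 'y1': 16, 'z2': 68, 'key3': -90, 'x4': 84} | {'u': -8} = {'key0': -60, 'y1': 16, 'z2': 68, 'key3': -90, 'x4': 84, 'u': -8}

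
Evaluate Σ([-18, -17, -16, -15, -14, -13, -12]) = -105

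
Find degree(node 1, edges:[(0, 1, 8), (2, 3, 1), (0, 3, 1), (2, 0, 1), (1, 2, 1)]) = incident: (0,1), (1,2)
= 2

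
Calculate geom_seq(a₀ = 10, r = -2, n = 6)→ a_0 = 10*(-2)^0 = 10
a_1 = 10*(-2)^1 = -20
a_2 = 10*(-2)^2 = 40
...
= [10, -20, 40, -80, 160, -320]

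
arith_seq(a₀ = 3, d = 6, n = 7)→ a_0 = 3 + 0*6 = 3
a_1 = 3 + 1*6 = 9
a_2 = 3 + 2*6 = 15
...
= [3, 9, 15, 21, 27, 33, 39]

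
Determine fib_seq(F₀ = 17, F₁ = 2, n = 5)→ [17, 2, 19, 21, 40]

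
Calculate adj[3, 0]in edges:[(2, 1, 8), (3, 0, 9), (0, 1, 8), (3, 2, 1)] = 9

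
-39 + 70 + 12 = 43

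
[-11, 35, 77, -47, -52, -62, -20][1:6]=[35, 77, -47, -52, -62]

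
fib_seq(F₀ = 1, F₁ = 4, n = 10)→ [1, 4, 5, 9, 14, 23, 37, 60, 97, 157]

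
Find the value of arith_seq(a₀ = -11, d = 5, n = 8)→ a_0 = -11 + 0*5 = -11
a_1 = -11 + 1*5 = -6
a_2 = -11 + 2*5 = -1
...
= [-11, -6, -1, 4, 9, 14, 19, 24]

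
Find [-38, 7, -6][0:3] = [-38, 7, -6]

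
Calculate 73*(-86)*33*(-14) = 2900436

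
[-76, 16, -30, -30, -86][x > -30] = keep x where x > -30: -76✗, 16✓, -30✗, -30✗, -86✗
= [16]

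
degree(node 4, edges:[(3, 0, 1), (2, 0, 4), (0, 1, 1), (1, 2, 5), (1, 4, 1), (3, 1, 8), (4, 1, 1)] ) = incident: (1,4), (4,1)
= 2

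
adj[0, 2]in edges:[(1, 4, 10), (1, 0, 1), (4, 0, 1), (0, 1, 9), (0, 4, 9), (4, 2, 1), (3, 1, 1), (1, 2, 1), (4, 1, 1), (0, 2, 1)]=1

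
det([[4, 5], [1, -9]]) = -41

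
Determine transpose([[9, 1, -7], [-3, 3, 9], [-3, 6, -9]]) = [[9, -3, -3], [1, 3, 6], [-7, 9, -9]]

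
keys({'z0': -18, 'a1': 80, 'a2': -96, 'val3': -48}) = ['z0', 'a1', 'a2', 'val3']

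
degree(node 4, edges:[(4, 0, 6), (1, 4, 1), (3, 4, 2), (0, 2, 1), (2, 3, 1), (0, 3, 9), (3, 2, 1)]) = incident: (4,0), (1,4), (3,4)
= 3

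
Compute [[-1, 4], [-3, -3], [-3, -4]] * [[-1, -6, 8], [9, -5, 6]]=[[37, -14, 16], [-24, 33, -42], [-33, 38, -48]]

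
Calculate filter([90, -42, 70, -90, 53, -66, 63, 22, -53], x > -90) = keep x where x > -90: 90✓, -42✓, 70✓, -90✗, 53✓, -66✓, 63✓, 22✓, -53✓
= [90, -42, 70, 53, -66, 63, 22, -53]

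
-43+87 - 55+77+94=160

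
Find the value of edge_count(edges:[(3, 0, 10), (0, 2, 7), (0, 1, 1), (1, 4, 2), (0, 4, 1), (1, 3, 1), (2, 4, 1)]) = 7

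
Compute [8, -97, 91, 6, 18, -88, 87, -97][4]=18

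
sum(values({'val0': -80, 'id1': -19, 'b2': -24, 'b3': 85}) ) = (-80) + (-19) + (-24) + 85
= -38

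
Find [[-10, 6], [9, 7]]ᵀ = [[-10, 9], [6, 7]]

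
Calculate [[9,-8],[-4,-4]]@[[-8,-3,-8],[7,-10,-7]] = C[0][0] = (9)*(-8) + (-8)*(7) = -128
C[0][1] = (9)*(-3) + (-8)*(-10) = 53
C[0][2] = (9)*(-8) + (-8)*(-7) = -16
C[1][0] = (-4)*(-8) + (-4)*(7) = 4
C[1][1] = (-4)*(-3) + (-4)*(-10) = 52
C[1][2] = (-4)*(-8) + (-4)*(-7) = 60
= [[-128, 53, -16], [4, 52, 60]]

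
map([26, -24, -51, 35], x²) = [676, 576, 2601, 1225]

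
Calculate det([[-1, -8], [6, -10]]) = 58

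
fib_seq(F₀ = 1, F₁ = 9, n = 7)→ F_2 = F_1 + F_0 = 10
F_3 = F_2 + F_1 = 19
F_4 = F_3 + F_2 = 29
...
= [1, 9, 10, 19, 29, 48, 77]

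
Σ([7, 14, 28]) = 49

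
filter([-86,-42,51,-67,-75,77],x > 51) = [77]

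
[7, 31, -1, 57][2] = -1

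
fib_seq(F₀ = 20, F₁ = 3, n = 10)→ F_2 = F_1 + F_0 = 23
F_3 = F_2 + F_1 = 26
F_4 = F_3 + F_2 = 49
...
= [20, 3, 23, 26, 49, 75, 124, 199, 323, 522]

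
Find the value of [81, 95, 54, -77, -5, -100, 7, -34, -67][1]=95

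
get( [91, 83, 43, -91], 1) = 83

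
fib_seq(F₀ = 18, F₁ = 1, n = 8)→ [18, 1, 19, 20, 39, 59, 98, 157]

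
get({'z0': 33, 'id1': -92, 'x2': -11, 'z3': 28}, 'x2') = -11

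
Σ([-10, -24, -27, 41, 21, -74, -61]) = -134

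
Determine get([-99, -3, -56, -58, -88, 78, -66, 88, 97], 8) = 97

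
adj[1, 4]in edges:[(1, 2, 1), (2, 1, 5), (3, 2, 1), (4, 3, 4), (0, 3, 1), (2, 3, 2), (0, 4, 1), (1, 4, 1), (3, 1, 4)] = 1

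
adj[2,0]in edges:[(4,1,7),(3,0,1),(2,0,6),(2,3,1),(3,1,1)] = 6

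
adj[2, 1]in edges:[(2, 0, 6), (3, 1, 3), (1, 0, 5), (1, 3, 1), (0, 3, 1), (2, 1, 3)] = 3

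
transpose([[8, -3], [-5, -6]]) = [[8, -5], [-3, -6]]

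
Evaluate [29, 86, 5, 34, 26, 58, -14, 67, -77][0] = 29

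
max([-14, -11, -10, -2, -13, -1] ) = -1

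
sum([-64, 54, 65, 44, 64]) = (-64) + 54 + 65 + 44 + 64
= 163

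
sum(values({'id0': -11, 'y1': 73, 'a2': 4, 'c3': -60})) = 6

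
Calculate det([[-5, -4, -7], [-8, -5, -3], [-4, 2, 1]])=(1)*(-5)*det([[-5, -3], [2, 1]]) + (-1)*(-4)*det([[-8, -3], [-4, 1]]) + (1)*(-7)*det([[-8, -5], [-4, 2]])
= -5 + -80 + 252
= 167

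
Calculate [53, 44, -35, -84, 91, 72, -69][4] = 91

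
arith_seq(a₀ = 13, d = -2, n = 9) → a_0 = 13 + 0*-2 = 13
a_1 = 13 + 1*-2 = 11
a_2 = 13 + 2*-2 = 9
...
= [13, 11, 9, 7, 5, 3, 1, -1, -3]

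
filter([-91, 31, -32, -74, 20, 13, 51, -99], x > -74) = [31, -32, 20, 13, 51]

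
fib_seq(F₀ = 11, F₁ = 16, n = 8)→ [11, 16, 27, 43, 70, 113, 183, 296]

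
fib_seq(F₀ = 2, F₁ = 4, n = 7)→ [2, 4, 6, 10, 16, 26, 42]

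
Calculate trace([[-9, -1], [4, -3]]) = -12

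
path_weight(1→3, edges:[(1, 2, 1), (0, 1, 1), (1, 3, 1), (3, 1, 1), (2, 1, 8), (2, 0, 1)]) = w(1→3)=1
= 1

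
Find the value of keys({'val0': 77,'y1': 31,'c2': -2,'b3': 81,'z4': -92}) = ['val0', 'y1', 'c2', 'b3', 'z4']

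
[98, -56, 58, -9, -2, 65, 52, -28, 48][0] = 98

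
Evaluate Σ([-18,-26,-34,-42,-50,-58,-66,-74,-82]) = -450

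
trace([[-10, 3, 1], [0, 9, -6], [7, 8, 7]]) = 6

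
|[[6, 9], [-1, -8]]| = -39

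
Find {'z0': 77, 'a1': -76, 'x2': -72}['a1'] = -76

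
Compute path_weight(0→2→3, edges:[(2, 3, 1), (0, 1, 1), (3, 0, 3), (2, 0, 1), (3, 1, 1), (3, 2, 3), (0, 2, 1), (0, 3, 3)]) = 2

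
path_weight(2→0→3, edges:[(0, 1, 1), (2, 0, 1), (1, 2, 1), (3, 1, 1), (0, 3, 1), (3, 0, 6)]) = 2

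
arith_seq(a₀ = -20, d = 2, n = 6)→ [-20, -18, -16, -14, -12, -10]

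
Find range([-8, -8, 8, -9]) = 17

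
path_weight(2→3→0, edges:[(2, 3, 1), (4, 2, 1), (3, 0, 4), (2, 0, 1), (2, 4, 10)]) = 5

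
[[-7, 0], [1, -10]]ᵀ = [[-7, 1], [0, -10]]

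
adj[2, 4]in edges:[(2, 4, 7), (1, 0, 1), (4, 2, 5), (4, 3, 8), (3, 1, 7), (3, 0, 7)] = 7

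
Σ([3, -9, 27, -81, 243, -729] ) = -546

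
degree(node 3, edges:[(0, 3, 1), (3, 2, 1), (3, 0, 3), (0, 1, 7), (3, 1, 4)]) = 4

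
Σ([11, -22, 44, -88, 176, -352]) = -231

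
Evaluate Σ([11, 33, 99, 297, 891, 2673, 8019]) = 11 + 33 + 99 + 297 + 891 + 2673 + 8019
= 12023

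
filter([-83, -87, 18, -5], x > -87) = [-83, 18, -5]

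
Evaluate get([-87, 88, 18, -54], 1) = 88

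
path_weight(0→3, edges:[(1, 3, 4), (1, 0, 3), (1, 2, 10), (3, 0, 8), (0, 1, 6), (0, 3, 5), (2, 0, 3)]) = 5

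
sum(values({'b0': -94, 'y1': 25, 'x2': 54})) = (-94) + 25 + 54
= -15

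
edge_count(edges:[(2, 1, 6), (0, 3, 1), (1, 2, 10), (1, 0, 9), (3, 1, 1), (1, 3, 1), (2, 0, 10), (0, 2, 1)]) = 8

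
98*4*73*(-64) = -1831424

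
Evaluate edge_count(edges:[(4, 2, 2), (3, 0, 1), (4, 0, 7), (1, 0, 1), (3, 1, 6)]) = 5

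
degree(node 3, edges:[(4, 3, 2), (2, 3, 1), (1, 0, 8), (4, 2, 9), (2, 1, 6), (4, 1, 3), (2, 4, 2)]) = 2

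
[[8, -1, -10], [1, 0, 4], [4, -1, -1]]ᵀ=[[8, 1, 4], [-1, 0, -1], [-10, 4, -1]]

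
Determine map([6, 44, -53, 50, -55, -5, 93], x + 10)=[16, 54, -43, 60, -45, 5, 103]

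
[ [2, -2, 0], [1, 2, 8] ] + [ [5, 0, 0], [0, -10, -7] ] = [[7, -2, 0], [1, -8, 1]]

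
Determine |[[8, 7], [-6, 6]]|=90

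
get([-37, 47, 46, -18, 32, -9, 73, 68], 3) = -18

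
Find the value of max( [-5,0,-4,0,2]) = 2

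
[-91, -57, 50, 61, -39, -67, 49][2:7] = [50, 61, -39, -67, 49]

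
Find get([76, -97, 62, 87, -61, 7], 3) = 87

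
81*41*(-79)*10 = -2623590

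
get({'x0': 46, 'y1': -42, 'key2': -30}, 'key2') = -30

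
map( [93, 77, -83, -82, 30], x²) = [8649, 5929, 6889, 6724, 900]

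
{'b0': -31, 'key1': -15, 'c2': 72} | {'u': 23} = {'b0': -31, 'key1': -15, 'c2': 72, 'u': 23}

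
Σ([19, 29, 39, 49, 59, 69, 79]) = 19 + 29 + 39 + 49 + 59 + 69 + 79
= 343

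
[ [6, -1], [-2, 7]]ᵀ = [[6, -2], [-1, 7]]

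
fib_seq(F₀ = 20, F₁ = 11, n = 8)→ F_2 = F_1 + F_0 = 31
F_3 = F_2 + F_1 = 42
F_4 = F_3 + F_2 = 73
...
= [20, 11, 31, 42, 73, 115, 188, 303]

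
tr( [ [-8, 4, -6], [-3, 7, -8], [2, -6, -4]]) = -5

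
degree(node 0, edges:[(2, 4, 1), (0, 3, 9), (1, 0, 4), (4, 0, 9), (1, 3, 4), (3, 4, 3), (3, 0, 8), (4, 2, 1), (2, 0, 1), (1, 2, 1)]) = 5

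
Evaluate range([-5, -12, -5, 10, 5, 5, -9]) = 22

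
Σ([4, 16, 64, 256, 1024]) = 4 + 16 + 64 + 256 + 1024
= 1364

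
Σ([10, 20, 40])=10 + 20 + 40
= 70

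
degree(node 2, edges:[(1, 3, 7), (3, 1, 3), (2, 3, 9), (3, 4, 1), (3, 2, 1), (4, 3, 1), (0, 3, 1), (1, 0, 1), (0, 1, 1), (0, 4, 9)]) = incident: (2,3), (3,2)
= 2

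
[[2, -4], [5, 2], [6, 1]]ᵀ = [[2, 5, 6], [-4, 2, 1]]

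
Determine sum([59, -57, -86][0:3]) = -84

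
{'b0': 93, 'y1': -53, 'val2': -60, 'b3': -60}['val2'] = -60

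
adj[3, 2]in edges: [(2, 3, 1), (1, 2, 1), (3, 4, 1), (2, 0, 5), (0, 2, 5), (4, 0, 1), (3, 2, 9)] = 9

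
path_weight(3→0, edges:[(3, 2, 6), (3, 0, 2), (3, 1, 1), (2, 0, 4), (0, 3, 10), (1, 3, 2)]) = w(3→0)=2
= 2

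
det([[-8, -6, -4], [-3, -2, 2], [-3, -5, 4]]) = -88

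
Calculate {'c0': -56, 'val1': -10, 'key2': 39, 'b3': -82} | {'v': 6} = {'c0': -56, 'val1': -10, 'key2': 39, 'b3': -82, 'v': 6}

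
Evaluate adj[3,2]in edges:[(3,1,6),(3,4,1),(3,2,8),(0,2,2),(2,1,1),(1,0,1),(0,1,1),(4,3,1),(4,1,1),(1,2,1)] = 8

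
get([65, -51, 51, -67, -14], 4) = -14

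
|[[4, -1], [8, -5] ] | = -12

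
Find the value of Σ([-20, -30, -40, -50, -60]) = (-20) + (-30) + (-40) + (-50) + (-60)
= -200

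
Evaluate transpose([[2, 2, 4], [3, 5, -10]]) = [[2, 3], [2, 5], [4, -10]]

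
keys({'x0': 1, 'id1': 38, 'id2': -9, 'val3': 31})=['x0', 'id1', 'id2', 'val3']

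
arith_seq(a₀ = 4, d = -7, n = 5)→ [4, -3, -10, -17, -24]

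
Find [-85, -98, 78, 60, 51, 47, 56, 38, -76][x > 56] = [78, 60]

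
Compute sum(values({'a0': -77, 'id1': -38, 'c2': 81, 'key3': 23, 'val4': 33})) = (-77) + (-38) + 81 + 23 + 33
= 22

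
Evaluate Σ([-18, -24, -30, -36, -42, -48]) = (-18) + (-24) + (-30) + (-36) + (-42) + (-48)
= -198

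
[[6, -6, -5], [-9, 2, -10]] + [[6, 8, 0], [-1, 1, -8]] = [[12, 2, -5], [-10, 3, -18]]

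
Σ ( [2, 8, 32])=42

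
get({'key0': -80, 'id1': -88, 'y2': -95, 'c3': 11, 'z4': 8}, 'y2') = -95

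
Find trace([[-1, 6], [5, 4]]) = diagonal: (-1) + 4
= 3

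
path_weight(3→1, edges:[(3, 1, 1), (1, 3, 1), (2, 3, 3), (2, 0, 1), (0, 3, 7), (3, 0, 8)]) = 1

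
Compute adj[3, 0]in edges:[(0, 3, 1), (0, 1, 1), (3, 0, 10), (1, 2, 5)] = 10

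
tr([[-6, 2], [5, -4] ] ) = -10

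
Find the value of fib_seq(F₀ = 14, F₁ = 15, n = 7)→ F_2 = F_1 + F_0 = 29
F_3 = F_2 + F_1 = 44
F_4 = F_3 + F_2 = 73
...
= [14, 15, 29, 44, 73, 117, 190]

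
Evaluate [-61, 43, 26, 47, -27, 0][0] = -61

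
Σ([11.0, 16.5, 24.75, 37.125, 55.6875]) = 145.0625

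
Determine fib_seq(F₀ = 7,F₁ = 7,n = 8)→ [7, 7, 14, 21, 35, 56, 91, 147]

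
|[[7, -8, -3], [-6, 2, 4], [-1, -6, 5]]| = (1)*(7)*det([[2, 4], [-6, 5]]) + (-1)*(-8)*det([[-6, 4], [-1, 5]]) + (1)*(-3)*det([[-6, 2], [-1, -6]])
= 238 + -208 + -114
= -84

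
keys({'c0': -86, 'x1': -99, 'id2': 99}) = ['c0', 'x1', 'id2']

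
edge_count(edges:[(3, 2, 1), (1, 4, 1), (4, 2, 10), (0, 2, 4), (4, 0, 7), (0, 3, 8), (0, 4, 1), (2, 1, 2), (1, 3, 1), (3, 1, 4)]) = 10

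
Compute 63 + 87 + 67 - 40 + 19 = 196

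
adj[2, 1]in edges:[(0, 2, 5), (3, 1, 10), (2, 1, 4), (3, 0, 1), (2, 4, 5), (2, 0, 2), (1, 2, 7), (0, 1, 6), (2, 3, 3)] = 4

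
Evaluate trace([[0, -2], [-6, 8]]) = 8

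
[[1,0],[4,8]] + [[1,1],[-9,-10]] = [[2, 1], [-5, -2]]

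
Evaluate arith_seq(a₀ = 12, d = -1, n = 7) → [12, 11, 10, 9, 8, 7, 6]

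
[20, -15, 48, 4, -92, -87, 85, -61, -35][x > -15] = keep x where x > -15: 20✓, -15✗, 48✓, 4✓, -92✗, -87✗, 85✓, -61✗, -35✗
= [20, 48, 4, 85]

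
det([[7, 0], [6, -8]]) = -56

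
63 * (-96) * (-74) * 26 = 11636352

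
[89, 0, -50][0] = 89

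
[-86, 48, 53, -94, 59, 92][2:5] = [53, -94, 59]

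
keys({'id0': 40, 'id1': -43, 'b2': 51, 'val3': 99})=['id0', 'id1', 'b2', 'val3']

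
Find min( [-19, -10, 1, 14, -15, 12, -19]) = -19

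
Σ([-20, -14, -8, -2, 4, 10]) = -30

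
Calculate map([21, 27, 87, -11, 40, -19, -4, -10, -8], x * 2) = [42, 54, 174, -22, 80, -38, -8, -20, -16]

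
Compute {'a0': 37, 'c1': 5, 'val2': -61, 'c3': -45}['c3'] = -45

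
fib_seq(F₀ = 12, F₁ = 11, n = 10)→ F_2 = F_1 + F_0 = 23
F_3 = F_2 + F_1 = 34
F_4 = F_3 + F_2 = 57
...
= [12, 11, 23, 34, 57, 91, 148, 239, 387, 626]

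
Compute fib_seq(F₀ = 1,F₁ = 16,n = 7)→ F_2 = F_1 + F_0 = 17
F_3 = F_2 + F_1 = 33
F_4 = F_3 + F_2 = 50
...
= [1, 16, 17, 33, 50, 83, 133]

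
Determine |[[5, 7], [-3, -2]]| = 11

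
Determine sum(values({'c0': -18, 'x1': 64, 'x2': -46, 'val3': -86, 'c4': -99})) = (-18) + 64 + (-46) + (-86) + (-99)
= -185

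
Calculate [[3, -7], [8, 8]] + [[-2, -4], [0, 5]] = [[1, -11], [8, 13]]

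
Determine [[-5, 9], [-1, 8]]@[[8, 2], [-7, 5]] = [[-103, 35], [-64, 38]]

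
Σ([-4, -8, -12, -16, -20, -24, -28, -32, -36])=(-4) + (-8) + (-12) + (-16) + (-20) + (-24) + (-28) + (-32) + (-36)
= -180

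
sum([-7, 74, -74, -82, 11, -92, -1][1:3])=0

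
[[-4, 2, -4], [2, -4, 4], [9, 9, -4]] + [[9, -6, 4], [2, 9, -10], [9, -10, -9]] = [[5, -4, 0], [4, 5, -6], [18, -1, -13]]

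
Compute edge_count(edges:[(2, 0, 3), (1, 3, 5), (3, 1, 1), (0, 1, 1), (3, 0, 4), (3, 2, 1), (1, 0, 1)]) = 7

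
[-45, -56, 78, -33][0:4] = [-45, -56, 78, -33]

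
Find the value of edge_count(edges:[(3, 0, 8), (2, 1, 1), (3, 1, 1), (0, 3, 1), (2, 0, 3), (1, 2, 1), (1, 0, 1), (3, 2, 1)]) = 8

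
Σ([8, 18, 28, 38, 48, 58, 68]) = 8 + 18 + 28 + 38 + 48 + 58 + 68
= 266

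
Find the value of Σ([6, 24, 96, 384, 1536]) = 6 + 24 + 96 + 384 + 1536
= 2046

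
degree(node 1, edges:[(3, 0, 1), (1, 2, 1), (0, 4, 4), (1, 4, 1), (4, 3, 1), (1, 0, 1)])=3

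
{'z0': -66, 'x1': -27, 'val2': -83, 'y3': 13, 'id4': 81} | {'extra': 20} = {'z0': -66, 'x1': -27, 'val2': -83, 'y3': 13, 'id4': 81, 'extra': 20}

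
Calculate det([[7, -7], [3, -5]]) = -14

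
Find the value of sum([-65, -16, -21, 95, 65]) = 58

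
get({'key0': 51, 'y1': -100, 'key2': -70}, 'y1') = -100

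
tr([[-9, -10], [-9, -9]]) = diagonal: (-9) + (-9)
= -18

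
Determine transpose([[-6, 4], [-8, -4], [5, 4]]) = [[-6, -8, 5], [4, -4, 4]]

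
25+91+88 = 204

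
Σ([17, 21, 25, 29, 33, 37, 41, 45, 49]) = 17 + 21 + 25 + 29 + 33 + 37 + 41 + 45 + 49
= 297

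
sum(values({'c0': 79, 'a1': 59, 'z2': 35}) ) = 173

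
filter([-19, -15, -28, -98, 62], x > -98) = [-19, -15, -28, 62]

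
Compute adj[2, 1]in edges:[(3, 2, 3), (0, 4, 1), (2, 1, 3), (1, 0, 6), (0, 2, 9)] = 3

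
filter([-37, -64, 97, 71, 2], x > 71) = keep x where x > 71: -37✗, -64✗, 97✓, 71✗, 2✗
= [97]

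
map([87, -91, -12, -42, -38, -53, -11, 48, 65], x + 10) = [97, -81, -2, -32, -28, -43, -1, 58, 75]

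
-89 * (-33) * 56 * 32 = 5263104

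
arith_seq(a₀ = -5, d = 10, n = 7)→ a_0 = -5 + 0*10 = -5
a_1 = -5 + 1*10 = 5
a_2 = -5 + 2*10 = 15
...
= [-5, 5, 15, 25, 35, 45, 55]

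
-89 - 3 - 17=-109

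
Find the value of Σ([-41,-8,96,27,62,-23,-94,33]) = (-41) + (-8) + 96 + 27 + 62 + (-23) + (-94) + 33
= 52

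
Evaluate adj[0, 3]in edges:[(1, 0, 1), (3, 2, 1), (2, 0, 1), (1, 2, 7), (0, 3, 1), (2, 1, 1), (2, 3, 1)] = 1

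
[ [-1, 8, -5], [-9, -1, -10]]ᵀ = [[-1, -9], [8, -1], [-5, -10]]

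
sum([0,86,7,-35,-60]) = 0 + 86 + 7 + (-35) + (-60)
= -2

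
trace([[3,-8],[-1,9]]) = diagonal: 3 + 9
= 12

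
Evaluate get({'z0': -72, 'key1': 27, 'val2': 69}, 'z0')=-72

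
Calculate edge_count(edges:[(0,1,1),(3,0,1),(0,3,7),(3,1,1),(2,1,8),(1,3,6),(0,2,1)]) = 7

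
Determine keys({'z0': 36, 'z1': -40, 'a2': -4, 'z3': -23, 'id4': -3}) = ['z0', 'z1', 'a2', 'z3', 'id4']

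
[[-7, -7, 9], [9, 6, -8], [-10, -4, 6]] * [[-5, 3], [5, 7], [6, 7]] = [[54, -7], [-63, 13], [66, -16]]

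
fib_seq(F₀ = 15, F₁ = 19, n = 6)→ [15, 19, 34, 53, 87, 140]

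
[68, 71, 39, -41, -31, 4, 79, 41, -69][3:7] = [-41, -31, 4, 79]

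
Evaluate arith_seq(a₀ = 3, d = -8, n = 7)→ a_0 = 3 + 0*-8 = 3
a_1 = 3 + 1*-8 = -5
a_2 = 3 + 2*-8 = -13
...
= [3, -5, -13, -21, -29, -37, -45]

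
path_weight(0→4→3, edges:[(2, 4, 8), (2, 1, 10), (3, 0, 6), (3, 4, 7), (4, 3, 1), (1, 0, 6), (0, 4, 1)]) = w(0→4)=1 + w(4→3)=1
= 2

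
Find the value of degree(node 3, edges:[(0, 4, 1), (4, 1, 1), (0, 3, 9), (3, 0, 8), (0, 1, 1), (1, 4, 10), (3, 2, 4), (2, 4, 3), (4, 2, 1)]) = 3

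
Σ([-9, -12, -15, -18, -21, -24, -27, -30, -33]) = (-9) + (-12) + (-15) + (-18) + (-21) + (-24) + (-27) + (-30) + (-33)
= -189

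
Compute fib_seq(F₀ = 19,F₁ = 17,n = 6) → [19, 17, 36, 53, 89, 142]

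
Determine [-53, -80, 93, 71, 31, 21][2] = 93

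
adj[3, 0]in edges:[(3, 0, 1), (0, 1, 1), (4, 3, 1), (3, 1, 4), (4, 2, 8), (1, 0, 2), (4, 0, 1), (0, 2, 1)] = 1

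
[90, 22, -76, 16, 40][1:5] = [22, -76, 16, 40]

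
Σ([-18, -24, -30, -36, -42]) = (-18) + (-24) + (-30) + (-36) + (-42)
= -150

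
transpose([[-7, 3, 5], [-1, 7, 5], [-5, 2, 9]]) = [[-7, -1, -5], [3, 7, 2], [5, 5, 9]]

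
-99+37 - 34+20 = -76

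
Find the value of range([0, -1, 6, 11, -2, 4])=13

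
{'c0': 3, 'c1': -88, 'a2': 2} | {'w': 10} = {'c0': 3, 'c1': -88, 'a2': 2, 'w': 10}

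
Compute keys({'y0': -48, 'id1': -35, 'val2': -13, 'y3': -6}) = ['y0', 'id1', 'val2', 'y3']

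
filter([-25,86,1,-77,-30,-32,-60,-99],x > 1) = [86]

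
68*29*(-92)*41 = -7438384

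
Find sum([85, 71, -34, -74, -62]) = 85 + 71 + (-34) + (-74) + (-62)
= -14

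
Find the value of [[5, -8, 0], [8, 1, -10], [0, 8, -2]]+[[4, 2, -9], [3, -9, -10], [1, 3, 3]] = [[9, -6, -9], [11, -8, -20], [1, 11, 1]]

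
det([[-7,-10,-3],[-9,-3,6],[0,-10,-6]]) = -276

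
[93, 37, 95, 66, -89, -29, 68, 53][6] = 68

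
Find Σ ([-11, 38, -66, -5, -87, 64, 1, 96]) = 30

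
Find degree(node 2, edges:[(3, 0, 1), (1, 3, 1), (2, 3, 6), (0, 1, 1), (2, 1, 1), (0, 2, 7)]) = 3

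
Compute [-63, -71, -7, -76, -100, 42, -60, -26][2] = -7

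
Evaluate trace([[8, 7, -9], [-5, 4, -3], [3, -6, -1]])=11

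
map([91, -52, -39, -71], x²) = [8281, 2704, 1521, 5041]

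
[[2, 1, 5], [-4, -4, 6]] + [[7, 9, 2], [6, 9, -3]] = [[9, 10, 7], [2, 5, 3]]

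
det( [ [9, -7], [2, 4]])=50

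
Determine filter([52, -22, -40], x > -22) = keep x where x > -22: 52✓, -22✗, -40✗
= [52]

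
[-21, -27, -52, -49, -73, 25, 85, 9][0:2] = [-21, -27]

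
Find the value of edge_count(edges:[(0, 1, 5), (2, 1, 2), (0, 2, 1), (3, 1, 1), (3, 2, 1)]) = 5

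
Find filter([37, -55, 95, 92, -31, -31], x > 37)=keep x where x > 37: 37✗, -55✗, 95✓, 92✓, -31✗, -31✗
= [95, 92]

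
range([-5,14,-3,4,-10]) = 24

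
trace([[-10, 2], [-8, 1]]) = diagonal: (-10) + 1
= -9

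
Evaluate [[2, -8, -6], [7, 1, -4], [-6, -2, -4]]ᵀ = [[2, 7, -6], [-8, 1, -2], [-6, -4, -4]]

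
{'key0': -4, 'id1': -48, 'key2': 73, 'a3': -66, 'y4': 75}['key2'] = 73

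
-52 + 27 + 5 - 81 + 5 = -96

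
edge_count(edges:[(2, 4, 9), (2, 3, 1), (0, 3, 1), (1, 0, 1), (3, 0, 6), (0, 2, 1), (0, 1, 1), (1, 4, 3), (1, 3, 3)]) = 9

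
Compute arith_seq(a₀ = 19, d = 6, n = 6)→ [19, 25, 31, 37, 43, 49]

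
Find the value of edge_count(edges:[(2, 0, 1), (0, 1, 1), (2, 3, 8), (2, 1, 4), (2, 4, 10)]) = 5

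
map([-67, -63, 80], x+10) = -67+10=-57, -63+10=-53, 80+10=90
= [-57, -53, 90]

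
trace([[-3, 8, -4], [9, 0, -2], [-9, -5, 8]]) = 5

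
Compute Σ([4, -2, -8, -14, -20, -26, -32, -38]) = 4 + (-2) + (-8) + (-14) + (-20) + (-26) + (-32) + (-38)
= -136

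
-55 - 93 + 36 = -112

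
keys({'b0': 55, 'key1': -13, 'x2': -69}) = ['b0', 'key1', 'x2']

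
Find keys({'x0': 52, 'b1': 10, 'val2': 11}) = ['x0', 'b1', 'val2']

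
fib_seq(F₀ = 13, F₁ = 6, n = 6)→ [13, 6, 19, 25, 44, 69]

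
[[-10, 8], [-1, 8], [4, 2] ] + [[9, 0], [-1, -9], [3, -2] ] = [[-1, 8], [-2, -1], [7, 0]]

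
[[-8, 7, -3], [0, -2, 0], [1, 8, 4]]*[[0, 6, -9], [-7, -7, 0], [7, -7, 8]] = [[-70, -76, 48], [14, 14, 0], [-28, -78, 23]]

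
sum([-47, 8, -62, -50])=(-47) + 8 + (-62) + (-50)
= -151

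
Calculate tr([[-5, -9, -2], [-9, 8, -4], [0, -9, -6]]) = diagonal: (-5) + 8 + (-6)
= -3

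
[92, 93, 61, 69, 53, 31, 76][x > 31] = keep x where x > 31: 92✓, 93✓, 61✓, 69✓, 53✓, 31✗, 76✓
= [92, 93, 61, 69, 53, 76]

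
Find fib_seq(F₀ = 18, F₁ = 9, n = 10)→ [18, 9, 27, 36, 63, 99, 162, 261, 423, 684]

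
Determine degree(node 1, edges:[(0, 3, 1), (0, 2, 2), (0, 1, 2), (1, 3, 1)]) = 2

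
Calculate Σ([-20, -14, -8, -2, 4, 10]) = (-20) + (-14) + (-8) + (-2) + 4 + 10
= -30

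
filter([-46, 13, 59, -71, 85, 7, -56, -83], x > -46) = keep x where x > -46: -46✗, 13✓, 59✓, -71✗, 85✓, 7✓, -56✗, -83✗
= [13, 59, 85, 7]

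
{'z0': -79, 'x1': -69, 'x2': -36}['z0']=-79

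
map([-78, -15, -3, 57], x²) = [6084, 225, 9, 3249]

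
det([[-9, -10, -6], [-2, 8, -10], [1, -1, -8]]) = 962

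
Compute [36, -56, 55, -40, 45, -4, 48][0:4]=[36, -56, 55, -40]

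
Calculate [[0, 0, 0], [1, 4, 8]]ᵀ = [[0, 1], [0, 4], [0, 8]]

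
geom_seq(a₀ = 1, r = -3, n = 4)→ a_0 = 1*(-3)^0 = 1
a_1 = 1*(-3)^1 = -3
a_2 = 1*(-3)^2 = 9
...
= [1, -3, 9, -27]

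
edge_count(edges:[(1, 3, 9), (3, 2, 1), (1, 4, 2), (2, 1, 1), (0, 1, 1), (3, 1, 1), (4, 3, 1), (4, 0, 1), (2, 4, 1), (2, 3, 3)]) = 10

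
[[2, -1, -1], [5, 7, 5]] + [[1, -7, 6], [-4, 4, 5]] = [[3, -8, 5], [1, 11, 10]]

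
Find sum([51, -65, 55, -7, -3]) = 51 + (-65) + 55 + (-7) + (-3)
= 31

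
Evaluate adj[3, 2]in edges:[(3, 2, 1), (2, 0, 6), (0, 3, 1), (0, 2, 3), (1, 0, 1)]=1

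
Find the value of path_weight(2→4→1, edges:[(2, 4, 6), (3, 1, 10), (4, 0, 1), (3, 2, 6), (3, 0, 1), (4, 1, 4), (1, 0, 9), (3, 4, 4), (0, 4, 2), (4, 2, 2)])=10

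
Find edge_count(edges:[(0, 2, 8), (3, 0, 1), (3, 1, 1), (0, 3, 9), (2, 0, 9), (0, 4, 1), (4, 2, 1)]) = 7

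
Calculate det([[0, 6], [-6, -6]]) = (0)*(-6) - (6)*(-6)
= 36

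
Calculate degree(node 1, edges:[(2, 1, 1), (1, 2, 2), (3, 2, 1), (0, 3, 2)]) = incident: (2,1), (1,2)
= 2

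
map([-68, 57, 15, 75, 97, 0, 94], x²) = (-68)²=4624, (57)²=3249, (15)²=225, (75)²=5625, (97)²=9409, (0)²=0, (94)²=8836
= [4624, 3249, 225, 5625, 9409, 0, 8836]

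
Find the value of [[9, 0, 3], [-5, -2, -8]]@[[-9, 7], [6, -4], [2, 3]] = C[0][0] = (9)*(-9) + (0)*(6) + (3)*(2) = -75
C[0][1] = (9)*(7) + (0)*(-4) + (3)*(3) = 72
C[1][0] = (-5)*(-9) + (-2)*(6) + (-8)*(2) = 17
C[1][1] = (-5)*(7) + (-2)*(-4) + (-8)*(3) = -51
= [[-75, 72], [17, -51]]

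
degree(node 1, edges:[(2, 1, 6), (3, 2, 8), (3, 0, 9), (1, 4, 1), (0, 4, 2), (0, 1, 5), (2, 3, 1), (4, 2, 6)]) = 3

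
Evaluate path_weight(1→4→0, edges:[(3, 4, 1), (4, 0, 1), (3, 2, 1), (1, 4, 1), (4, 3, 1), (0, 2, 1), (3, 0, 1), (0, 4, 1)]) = w(1→4)=1 + w(4→0)=1
= 2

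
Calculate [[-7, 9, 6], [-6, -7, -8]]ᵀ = [[-7, -6], [9, -7], [6, -8]]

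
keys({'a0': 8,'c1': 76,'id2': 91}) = ['a0', 'c1', 'id2']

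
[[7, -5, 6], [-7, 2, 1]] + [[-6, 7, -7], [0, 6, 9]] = [[1, 2, -1], [-7, 8, 10]]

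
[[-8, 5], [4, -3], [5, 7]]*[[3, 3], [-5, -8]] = C[0][0] = (-8)*(3) + (5)*(-5) = -49
C[0][1] = (-8)*(3) + (5)*(-8) = -64
C[1][0] = (4)*(3) + (-3)*(-5) = 27
C[1][1] = (4)*(3) + (-3)*(-8) = 36
C[2][0] = (5)*(3) + (7)*(-5) = -20
C[2][1] = (5)*(3) + (7)*(-8) = -41
= [[-49, -64], [27, 36], [-20, -41]]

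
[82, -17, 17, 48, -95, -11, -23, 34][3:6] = [48, -95, -11]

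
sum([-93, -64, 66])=(-93) + (-64) + 66
= -91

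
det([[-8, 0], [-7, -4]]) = (-8)*(-4) - (0)*(-7)
= 32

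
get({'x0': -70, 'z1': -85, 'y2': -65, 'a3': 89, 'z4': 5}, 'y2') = -65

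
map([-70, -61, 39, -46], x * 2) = [-140, -122, 78, -92]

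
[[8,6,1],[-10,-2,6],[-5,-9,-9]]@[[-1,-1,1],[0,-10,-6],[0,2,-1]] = [[-8, -66, -29], [10, 42, -4], [5, 77, 58]]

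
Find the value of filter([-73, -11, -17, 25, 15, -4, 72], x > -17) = [-11, 25, 15, -4, 72]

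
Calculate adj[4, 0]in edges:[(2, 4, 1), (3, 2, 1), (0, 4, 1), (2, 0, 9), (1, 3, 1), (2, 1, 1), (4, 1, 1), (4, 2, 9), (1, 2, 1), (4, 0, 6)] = 6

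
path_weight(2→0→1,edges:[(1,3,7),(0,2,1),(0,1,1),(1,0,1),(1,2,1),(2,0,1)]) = w(2→0)=1 + w(0→1)=1
= 2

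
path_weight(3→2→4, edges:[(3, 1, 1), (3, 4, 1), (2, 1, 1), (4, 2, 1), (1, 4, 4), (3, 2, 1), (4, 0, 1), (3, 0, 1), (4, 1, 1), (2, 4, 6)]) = w(3→2)=1 + w(2→4)=6
= 7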